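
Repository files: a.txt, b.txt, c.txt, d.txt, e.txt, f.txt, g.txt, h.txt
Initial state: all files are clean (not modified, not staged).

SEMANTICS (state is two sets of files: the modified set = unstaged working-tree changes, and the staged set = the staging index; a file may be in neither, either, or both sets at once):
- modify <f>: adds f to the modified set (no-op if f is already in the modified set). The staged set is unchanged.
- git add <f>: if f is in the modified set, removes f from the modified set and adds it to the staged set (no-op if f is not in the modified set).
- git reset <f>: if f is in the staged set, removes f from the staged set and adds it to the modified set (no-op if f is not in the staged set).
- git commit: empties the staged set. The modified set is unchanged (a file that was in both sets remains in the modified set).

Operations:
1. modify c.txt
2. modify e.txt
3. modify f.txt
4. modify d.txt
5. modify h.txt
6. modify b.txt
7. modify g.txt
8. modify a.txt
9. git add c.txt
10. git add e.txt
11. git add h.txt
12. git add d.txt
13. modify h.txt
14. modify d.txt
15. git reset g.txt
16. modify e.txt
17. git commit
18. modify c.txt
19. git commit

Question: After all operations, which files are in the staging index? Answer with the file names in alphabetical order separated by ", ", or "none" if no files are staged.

Answer: none

Derivation:
After op 1 (modify c.txt): modified={c.txt} staged={none}
After op 2 (modify e.txt): modified={c.txt, e.txt} staged={none}
After op 3 (modify f.txt): modified={c.txt, e.txt, f.txt} staged={none}
After op 4 (modify d.txt): modified={c.txt, d.txt, e.txt, f.txt} staged={none}
After op 5 (modify h.txt): modified={c.txt, d.txt, e.txt, f.txt, h.txt} staged={none}
After op 6 (modify b.txt): modified={b.txt, c.txt, d.txt, e.txt, f.txt, h.txt} staged={none}
After op 7 (modify g.txt): modified={b.txt, c.txt, d.txt, e.txt, f.txt, g.txt, h.txt} staged={none}
After op 8 (modify a.txt): modified={a.txt, b.txt, c.txt, d.txt, e.txt, f.txt, g.txt, h.txt} staged={none}
After op 9 (git add c.txt): modified={a.txt, b.txt, d.txt, e.txt, f.txt, g.txt, h.txt} staged={c.txt}
After op 10 (git add e.txt): modified={a.txt, b.txt, d.txt, f.txt, g.txt, h.txt} staged={c.txt, e.txt}
After op 11 (git add h.txt): modified={a.txt, b.txt, d.txt, f.txt, g.txt} staged={c.txt, e.txt, h.txt}
After op 12 (git add d.txt): modified={a.txt, b.txt, f.txt, g.txt} staged={c.txt, d.txt, e.txt, h.txt}
After op 13 (modify h.txt): modified={a.txt, b.txt, f.txt, g.txt, h.txt} staged={c.txt, d.txt, e.txt, h.txt}
After op 14 (modify d.txt): modified={a.txt, b.txt, d.txt, f.txt, g.txt, h.txt} staged={c.txt, d.txt, e.txt, h.txt}
After op 15 (git reset g.txt): modified={a.txt, b.txt, d.txt, f.txt, g.txt, h.txt} staged={c.txt, d.txt, e.txt, h.txt}
After op 16 (modify e.txt): modified={a.txt, b.txt, d.txt, e.txt, f.txt, g.txt, h.txt} staged={c.txt, d.txt, e.txt, h.txt}
After op 17 (git commit): modified={a.txt, b.txt, d.txt, e.txt, f.txt, g.txt, h.txt} staged={none}
After op 18 (modify c.txt): modified={a.txt, b.txt, c.txt, d.txt, e.txt, f.txt, g.txt, h.txt} staged={none}
After op 19 (git commit): modified={a.txt, b.txt, c.txt, d.txt, e.txt, f.txt, g.txt, h.txt} staged={none}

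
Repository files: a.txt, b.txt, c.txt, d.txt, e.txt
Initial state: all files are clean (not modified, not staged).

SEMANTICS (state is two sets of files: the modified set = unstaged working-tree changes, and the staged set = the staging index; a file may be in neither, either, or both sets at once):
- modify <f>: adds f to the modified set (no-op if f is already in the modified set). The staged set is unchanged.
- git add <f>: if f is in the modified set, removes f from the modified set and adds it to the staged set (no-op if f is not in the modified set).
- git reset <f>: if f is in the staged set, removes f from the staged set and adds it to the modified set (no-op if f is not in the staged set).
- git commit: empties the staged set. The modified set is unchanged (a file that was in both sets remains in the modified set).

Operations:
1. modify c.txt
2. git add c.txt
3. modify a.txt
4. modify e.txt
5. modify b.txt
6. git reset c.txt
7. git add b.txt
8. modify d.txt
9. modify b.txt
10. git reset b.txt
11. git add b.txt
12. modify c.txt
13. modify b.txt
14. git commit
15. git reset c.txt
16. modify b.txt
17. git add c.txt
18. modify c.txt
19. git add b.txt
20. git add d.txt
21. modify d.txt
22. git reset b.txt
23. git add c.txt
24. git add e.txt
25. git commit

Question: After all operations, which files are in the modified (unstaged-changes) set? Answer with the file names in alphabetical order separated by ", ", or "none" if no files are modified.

After op 1 (modify c.txt): modified={c.txt} staged={none}
After op 2 (git add c.txt): modified={none} staged={c.txt}
After op 3 (modify a.txt): modified={a.txt} staged={c.txt}
After op 4 (modify e.txt): modified={a.txt, e.txt} staged={c.txt}
After op 5 (modify b.txt): modified={a.txt, b.txt, e.txt} staged={c.txt}
After op 6 (git reset c.txt): modified={a.txt, b.txt, c.txt, e.txt} staged={none}
After op 7 (git add b.txt): modified={a.txt, c.txt, e.txt} staged={b.txt}
After op 8 (modify d.txt): modified={a.txt, c.txt, d.txt, e.txt} staged={b.txt}
After op 9 (modify b.txt): modified={a.txt, b.txt, c.txt, d.txt, e.txt} staged={b.txt}
After op 10 (git reset b.txt): modified={a.txt, b.txt, c.txt, d.txt, e.txt} staged={none}
After op 11 (git add b.txt): modified={a.txt, c.txt, d.txt, e.txt} staged={b.txt}
After op 12 (modify c.txt): modified={a.txt, c.txt, d.txt, e.txt} staged={b.txt}
After op 13 (modify b.txt): modified={a.txt, b.txt, c.txt, d.txt, e.txt} staged={b.txt}
After op 14 (git commit): modified={a.txt, b.txt, c.txt, d.txt, e.txt} staged={none}
After op 15 (git reset c.txt): modified={a.txt, b.txt, c.txt, d.txt, e.txt} staged={none}
After op 16 (modify b.txt): modified={a.txt, b.txt, c.txt, d.txt, e.txt} staged={none}
After op 17 (git add c.txt): modified={a.txt, b.txt, d.txt, e.txt} staged={c.txt}
After op 18 (modify c.txt): modified={a.txt, b.txt, c.txt, d.txt, e.txt} staged={c.txt}
After op 19 (git add b.txt): modified={a.txt, c.txt, d.txt, e.txt} staged={b.txt, c.txt}
After op 20 (git add d.txt): modified={a.txt, c.txt, e.txt} staged={b.txt, c.txt, d.txt}
After op 21 (modify d.txt): modified={a.txt, c.txt, d.txt, e.txt} staged={b.txt, c.txt, d.txt}
After op 22 (git reset b.txt): modified={a.txt, b.txt, c.txt, d.txt, e.txt} staged={c.txt, d.txt}
After op 23 (git add c.txt): modified={a.txt, b.txt, d.txt, e.txt} staged={c.txt, d.txt}
After op 24 (git add e.txt): modified={a.txt, b.txt, d.txt} staged={c.txt, d.txt, e.txt}
After op 25 (git commit): modified={a.txt, b.txt, d.txt} staged={none}

Answer: a.txt, b.txt, d.txt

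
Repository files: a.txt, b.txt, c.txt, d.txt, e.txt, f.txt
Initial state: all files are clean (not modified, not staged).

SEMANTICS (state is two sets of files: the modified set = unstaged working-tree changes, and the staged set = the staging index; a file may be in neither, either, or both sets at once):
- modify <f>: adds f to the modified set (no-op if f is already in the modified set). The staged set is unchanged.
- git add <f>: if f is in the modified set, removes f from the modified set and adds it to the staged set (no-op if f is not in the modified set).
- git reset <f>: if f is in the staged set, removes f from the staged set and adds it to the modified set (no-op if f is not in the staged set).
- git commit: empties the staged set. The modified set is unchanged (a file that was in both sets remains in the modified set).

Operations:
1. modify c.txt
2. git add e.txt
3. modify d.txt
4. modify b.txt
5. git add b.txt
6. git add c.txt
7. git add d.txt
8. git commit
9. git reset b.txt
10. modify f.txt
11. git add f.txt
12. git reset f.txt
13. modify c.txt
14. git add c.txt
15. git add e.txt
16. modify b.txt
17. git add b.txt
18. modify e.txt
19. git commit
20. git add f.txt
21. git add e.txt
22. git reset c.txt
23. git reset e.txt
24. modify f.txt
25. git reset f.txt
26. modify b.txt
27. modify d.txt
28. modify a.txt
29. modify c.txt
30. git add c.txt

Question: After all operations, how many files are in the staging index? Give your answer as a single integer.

After op 1 (modify c.txt): modified={c.txt} staged={none}
After op 2 (git add e.txt): modified={c.txt} staged={none}
After op 3 (modify d.txt): modified={c.txt, d.txt} staged={none}
After op 4 (modify b.txt): modified={b.txt, c.txt, d.txt} staged={none}
After op 5 (git add b.txt): modified={c.txt, d.txt} staged={b.txt}
After op 6 (git add c.txt): modified={d.txt} staged={b.txt, c.txt}
After op 7 (git add d.txt): modified={none} staged={b.txt, c.txt, d.txt}
After op 8 (git commit): modified={none} staged={none}
After op 9 (git reset b.txt): modified={none} staged={none}
After op 10 (modify f.txt): modified={f.txt} staged={none}
After op 11 (git add f.txt): modified={none} staged={f.txt}
After op 12 (git reset f.txt): modified={f.txt} staged={none}
After op 13 (modify c.txt): modified={c.txt, f.txt} staged={none}
After op 14 (git add c.txt): modified={f.txt} staged={c.txt}
After op 15 (git add e.txt): modified={f.txt} staged={c.txt}
After op 16 (modify b.txt): modified={b.txt, f.txt} staged={c.txt}
After op 17 (git add b.txt): modified={f.txt} staged={b.txt, c.txt}
After op 18 (modify e.txt): modified={e.txt, f.txt} staged={b.txt, c.txt}
After op 19 (git commit): modified={e.txt, f.txt} staged={none}
After op 20 (git add f.txt): modified={e.txt} staged={f.txt}
After op 21 (git add e.txt): modified={none} staged={e.txt, f.txt}
After op 22 (git reset c.txt): modified={none} staged={e.txt, f.txt}
After op 23 (git reset e.txt): modified={e.txt} staged={f.txt}
After op 24 (modify f.txt): modified={e.txt, f.txt} staged={f.txt}
After op 25 (git reset f.txt): modified={e.txt, f.txt} staged={none}
After op 26 (modify b.txt): modified={b.txt, e.txt, f.txt} staged={none}
After op 27 (modify d.txt): modified={b.txt, d.txt, e.txt, f.txt} staged={none}
After op 28 (modify a.txt): modified={a.txt, b.txt, d.txt, e.txt, f.txt} staged={none}
After op 29 (modify c.txt): modified={a.txt, b.txt, c.txt, d.txt, e.txt, f.txt} staged={none}
After op 30 (git add c.txt): modified={a.txt, b.txt, d.txt, e.txt, f.txt} staged={c.txt}
Final staged set: {c.txt} -> count=1

Answer: 1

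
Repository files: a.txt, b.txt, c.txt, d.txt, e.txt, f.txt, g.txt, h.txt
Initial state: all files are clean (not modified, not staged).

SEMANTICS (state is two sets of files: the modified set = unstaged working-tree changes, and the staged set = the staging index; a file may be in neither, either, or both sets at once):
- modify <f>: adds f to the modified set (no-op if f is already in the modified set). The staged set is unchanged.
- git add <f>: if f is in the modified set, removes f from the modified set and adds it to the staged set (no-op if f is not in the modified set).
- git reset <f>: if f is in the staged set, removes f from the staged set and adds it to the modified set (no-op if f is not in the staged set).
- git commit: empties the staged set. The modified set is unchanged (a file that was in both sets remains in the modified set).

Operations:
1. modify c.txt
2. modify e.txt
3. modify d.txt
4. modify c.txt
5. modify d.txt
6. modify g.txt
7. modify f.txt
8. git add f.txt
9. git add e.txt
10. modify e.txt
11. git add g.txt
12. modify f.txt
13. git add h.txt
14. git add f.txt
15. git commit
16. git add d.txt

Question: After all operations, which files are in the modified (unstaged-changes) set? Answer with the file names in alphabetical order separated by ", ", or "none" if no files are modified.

Answer: c.txt, e.txt

Derivation:
After op 1 (modify c.txt): modified={c.txt} staged={none}
After op 2 (modify e.txt): modified={c.txt, e.txt} staged={none}
After op 3 (modify d.txt): modified={c.txt, d.txt, e.txt} staged={none}
After op 4 (modify c.txt): modified={c.txt, d.txt, e.txt} staged={none}
After op 5 (modify d.txt): modified={c.txt, d.txt, e.txt} staged={none}
After op 6 (modify g.txt): modified={c.txt, d.txt, e.txt, g.txt} staged={none}
After op 7 (modify f.txt): modified={c.txt, d.txt, e.txt, f.txt, g.txt} staged={none}
After op 8 (git add f.txt): modified={c.txt, d.txt, e.txt, g.txt} staged={f.txt}
After op 9 (git add e.txt): modified={c.txt, d.txt, g.txt} staged={e.txt, f.txt}
After op 10 (modify e.txt): modified={c.txt, d.txt, e.txt, g.txt} staged={e.txt, f.txt}
After op 11 (git add g.txt): modified={c.txt, d.txt, e.txt} staged={e.txt, f.txt, g.txt}
After op 12 (modify f.txt): modified={c.txt, d.txt, e.txt, f.txt} staged={e.txt, f.txt, g.txt}
After op 13 (git add h.txt): modified={c.txt, d.txt, e.txt, f.txt} staged={e.txt, f.txt, g.txt}
After op 14 (git add f.txt): modified={c.txt, d.txt, e.txt} staged={e.txt, f.txt, g.txt}
After op 15 (git commit): modified={c.txt, d.txt, e.txt} staged={none}
After op 16 (git add d.txt): modified={c.txt, e.txt} staged={d.txt}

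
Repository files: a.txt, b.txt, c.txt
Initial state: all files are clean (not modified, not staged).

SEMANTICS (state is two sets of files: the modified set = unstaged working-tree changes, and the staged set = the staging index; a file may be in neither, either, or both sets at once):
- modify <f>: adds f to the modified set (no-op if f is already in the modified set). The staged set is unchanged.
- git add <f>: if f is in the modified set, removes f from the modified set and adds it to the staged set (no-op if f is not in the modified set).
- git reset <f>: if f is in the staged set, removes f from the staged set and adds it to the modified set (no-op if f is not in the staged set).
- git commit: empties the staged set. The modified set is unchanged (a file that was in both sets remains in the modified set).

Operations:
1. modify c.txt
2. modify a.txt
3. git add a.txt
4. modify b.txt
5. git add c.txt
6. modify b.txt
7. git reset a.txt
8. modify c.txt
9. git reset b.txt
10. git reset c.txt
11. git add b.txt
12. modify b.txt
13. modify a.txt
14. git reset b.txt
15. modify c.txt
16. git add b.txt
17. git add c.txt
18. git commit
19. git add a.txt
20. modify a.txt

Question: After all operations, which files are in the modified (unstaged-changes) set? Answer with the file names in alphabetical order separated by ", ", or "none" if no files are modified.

After op 1 (modify c.txt): modified={c.txt} staged={none}
After op 2 (modify a.txt): modified={a.txt, c.txt} staged={none}
After op 3 (git add a.txt): modified={c.txt} staged={a.txt}
After op 4 (modify b.txt): modified={b.txt, c.txt} staged={a.txt}
After op 5 (git add c.txt): modified={b.txt} staged={a.txt, c.txt}
After op 6 (modify b.txt): modified={b.txt} staged={a.txt, c.txt}
After op 7 (git reset a.txt): modified={a.txt, b.txt} staged={c.txt}
After op 8 (modify c.txt): modified={a.txt, b.txt, c.txt} staged={c.txt}
After op 9 (git reset b.txt): modified={a.txt, b.txt, c.txt} staged={c.txt}
After op 10 (git reset c.txt): modified={a.txt, b.txt, c.txt} staged={none}
After op 11 (git add b.txt): modified={a.txt, c.txt} staged={b.txt}
After op 12 (modify b.txt): modified={a.txt, b.txt, c.txt} staged={b.txt}
After op 13 (modify a.txt): modified={a.txt, b.txt, c.txt} staged={b.txt}
After op 14 (git reset b.txt): modified={a.txt, b.txt, c.txt} staged={none}
After op 15 (modify c.txt): modified={a.txt, b.txt, c.txt} staged={none}
After op 16 (git add b.txt): modified={a.txt, c.txt} staged={b.txt}
After op 17 (git add c.txt): modified={a.txt} staged={b.txt, c.txt}
After op 18 (git commit): modified={a.txt} staged={none}
After op 19 (git add a.txt): modified={none} staged={a.txt}
After op 20 (modify a.txt): modified={a.txt} staged={a.txt}

Answer: a.txt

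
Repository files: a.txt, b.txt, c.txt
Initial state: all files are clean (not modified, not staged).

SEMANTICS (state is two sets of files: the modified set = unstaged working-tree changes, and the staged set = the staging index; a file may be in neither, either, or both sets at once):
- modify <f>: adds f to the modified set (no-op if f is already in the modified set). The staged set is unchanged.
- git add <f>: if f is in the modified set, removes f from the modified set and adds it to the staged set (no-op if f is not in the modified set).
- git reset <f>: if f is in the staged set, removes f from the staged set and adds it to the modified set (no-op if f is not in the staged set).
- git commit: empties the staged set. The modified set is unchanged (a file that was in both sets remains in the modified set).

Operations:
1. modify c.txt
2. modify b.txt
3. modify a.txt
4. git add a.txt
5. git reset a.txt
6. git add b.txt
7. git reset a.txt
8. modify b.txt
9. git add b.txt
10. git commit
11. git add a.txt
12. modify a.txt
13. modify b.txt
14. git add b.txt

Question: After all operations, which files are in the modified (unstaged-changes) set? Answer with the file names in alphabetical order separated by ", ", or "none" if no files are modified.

After op 1 (modify c.txt): modified={c.txt} staged={none}
After op 2 (modify b.txt): modified={b.txt, c.txt} staged={none}
After op 3 (modify a.txt): modified={a.txt, b.txt, c.txt} staged={none}
After op 4 (git add a.txt): modified={b.txt, c.txt} staged={a.txt}
After op 5 (git reset a.txt): modified={a.txt, b.txt, c.txt} staged={none}
After op 6 (git add b.txt): modified={a.txt, c.txt} staged={b.txt}
After op 7 (git reset a.txt): modified={a.txt, c.txt} staged={b.txt}
After op 8 (modify b.txt): modified={a.txt, b.txt, c.txt} staged={b.txt}
After op 9 (git add b.txt): modified={a.txt, c.txt} staged={b.txt}
After op 10 (git commit): modified={a.txt, c.txt} staged={none}
After op 11 (git add a.txt): modified={c.txt} staged={a.txt}
After op 12 (modify a.txt): modified={a.txt, c.txt} staged={a.txt}
After op 13 (modify b.txt): modified={a.txt, b.txt, c.txt} staged={a.txt}
After op 14 (git add b.txt): modified={a.txt, c.txt} staged={a.txt, b.txt}

Answer: a.txt, c.txt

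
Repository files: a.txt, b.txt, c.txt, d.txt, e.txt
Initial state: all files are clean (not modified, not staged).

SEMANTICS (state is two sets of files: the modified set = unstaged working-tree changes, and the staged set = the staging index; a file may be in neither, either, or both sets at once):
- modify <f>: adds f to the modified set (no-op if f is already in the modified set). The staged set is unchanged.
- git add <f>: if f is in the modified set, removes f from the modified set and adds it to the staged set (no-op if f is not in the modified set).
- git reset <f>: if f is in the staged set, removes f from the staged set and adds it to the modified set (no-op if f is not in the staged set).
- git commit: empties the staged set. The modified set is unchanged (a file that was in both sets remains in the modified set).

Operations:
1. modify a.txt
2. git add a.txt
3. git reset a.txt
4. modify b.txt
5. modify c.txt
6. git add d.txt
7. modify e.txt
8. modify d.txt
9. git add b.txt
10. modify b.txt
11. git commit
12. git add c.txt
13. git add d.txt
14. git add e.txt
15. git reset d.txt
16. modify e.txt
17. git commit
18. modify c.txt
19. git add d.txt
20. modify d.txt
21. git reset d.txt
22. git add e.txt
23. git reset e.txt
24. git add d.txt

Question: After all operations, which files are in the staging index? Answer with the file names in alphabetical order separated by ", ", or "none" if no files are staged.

After op 1 (modify a.txt): modified={a.txt} staged={none}
After op 2 (git add a.txt): modified={none} staged={a.txt}
After op 3 (git reset a.txt): modified={a.txt} staged={none}
After op 4 (modify b.txt): modified={a.txt, b.txt} staged={none}
After op 5 (modify c.txt): modified={a.txt, b.txt, c.txt} staged={none}
After op 6 (git add d.txt): modified={a.txt, b.txt, c.txt} staged={none}
After op 7 (modify e.txt): modified={a.txt, b.txt, c.txt, e.txt} staged={none}
After op 8 (modify d.txt): modified={a.txt, b.txt, c.txt, d.txt, e.txt} staged={none}
After op 9 (git add b.txt): modified={a.txt, c.txt, d.txt, e.txt} staged={b.txt}
After op 10 (modify b.txt): modified={a.txt, b.txt, c.txt, d.txt, e.txt} staged={b.txt}
After op 11 (git commit): modified={a.txt, b.txt, c.txt, d.txt, e.txt} staged={none}
After op 12 (git add c.txt): modified={a.txt, b.txt, d.txt, e.txt} staged={c.txt}
After op 13 (git add d.txt): modified={a.txt, b.txt, e.txt} staged={c.txt, d.txt}
After op 14 (git add e.txt): modified={a.txt, b.txt} staged={c.txt, d.txt, e.txt}
After op 15 (git reset d.txt): modified={a.txt, b.txt, d.txt} staged={c.txt, e.txt}
After op 16 (modify e.txt): modified={a.txt, b.txt, d.txt, e.txt} staged={c.txt, e.txt}
After op 17 (git commit): modified={a.txt, b.txt, d.txt, e.txt} staged={none}
After op 18 (modify c.txt): modified={a.txt, b.txt, c.txt, d.txt, e.txt} staged={none}
After op 19 (git add d.txt): modified={a.txt, b.txt, c.txt, e.txt} staged={d.txt}
After op 20 (modify d.txt): modified={a.txt, b.txt, c.txt, d.txt, e.txt} staged={d.txt}
After op 21 (git reset d.txt): modified={a.txt, b.txt, c.txt, d.txt, e.txt} staged={none}
After op 22 (git add e.txt): modified={a.txt, b.txt, c.txt, d.txt} staged={e.txt}
After op 23 (git reset e.txt): modified={a.txt, b.txt, c.txt, d.txt, e.txt} staged={none}
After op 24 (git add d.txt): modified={a.txt, b.txt, c.txt, e.txt} staged={d.txt}

Answer: d.txt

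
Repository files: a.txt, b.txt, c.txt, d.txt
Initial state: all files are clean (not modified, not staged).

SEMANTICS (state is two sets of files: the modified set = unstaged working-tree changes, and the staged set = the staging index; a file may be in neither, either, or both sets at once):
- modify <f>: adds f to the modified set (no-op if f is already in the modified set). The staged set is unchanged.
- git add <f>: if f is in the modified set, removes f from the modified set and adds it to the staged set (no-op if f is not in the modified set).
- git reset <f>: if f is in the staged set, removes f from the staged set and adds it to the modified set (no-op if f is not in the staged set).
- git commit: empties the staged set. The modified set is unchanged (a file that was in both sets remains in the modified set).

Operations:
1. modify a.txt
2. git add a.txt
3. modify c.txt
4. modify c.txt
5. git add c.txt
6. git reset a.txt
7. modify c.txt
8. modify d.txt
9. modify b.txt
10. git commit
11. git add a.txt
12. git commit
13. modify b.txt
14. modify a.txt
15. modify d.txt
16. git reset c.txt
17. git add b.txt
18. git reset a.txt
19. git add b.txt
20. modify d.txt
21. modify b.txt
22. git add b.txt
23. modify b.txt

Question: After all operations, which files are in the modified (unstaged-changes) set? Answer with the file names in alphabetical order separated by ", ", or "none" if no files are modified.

Answer: a.txt, b.txt, c.txt, d.txt

Derivation:
After op 1 (modify a.txt): modified={a.txt} staged={none}
After op 2 (git add a.txt): modified={none} staged={a.txt}
After op 3 (modify c.txt): modified={c.txt} staged={a.txt}
After op 4 (modify c.txt): modified={c.txt} staged={a.txt}
After op 5 (git add c.txt): modified={none} staged={a.txt, c.txt}
After op 6 (git reset a.txt): modified={a.txt} staged={c.txt}
After op 7 (modify c.txt): modified={a.txt, c.txt} staged={c.txt}
After op 8 (modify d.txt): modified={a.txt, c.txt, d.txt} staged={c.txt}
After op 9 (modify b.txt): modified={a.txt, b.txt, c.txt, d.txt} staged={c.txt}
After op 10 (git commit): modified={a.txt, b.txt, c.txt, d.txt} staged={none}
After op 11 (git add a.txt): modified={b.txt, c.txt, d.txt} staged={a.txt}
After op 12 (git commit): modified={b.txt, c.txt, d.txt} staged={none}
After op 13 (modify b.txt): modified={b.txt, c.txt, d.txt} staged={none}
After op 14 (modify a.txt): modified={a.txt, b.txt, c.txt, d.txt} staged={none}
After op 15 (modify d.txt): modified={a.txt, b.txt, c.txt, d.txt} staged={none}
After op 16 (git reset c.txt): modified={a.txt, b.txt, c.txt, d.txt} staged={none}
After op 17 (git add b.txt): modified={a.txt, c.txt, d.txt} staged={b.txt}
After op 18 (git reset a.txt): modified={a.txt, c.txt, d.txt} staged={b.txt}
After op 19 (git add b.txt): modified={a.txt, c.txt, d.txt} staged={b.txt}
After op 20 (modify d.txt): modified={a.txt, c.txt, d.txt} staged={b.txt}
After op 21 (modify b.txt): modified={a.txt, b.txt, c.txt, d.txt} staged={b.txt}
After op 22 (git add b.txt): modified={a.txt, c.txt, d.txt} staged={b.txt}
After op 23 (modify b.txt): modified={a.txt, b.txt, c.txt, d.txt} staged={b.txt}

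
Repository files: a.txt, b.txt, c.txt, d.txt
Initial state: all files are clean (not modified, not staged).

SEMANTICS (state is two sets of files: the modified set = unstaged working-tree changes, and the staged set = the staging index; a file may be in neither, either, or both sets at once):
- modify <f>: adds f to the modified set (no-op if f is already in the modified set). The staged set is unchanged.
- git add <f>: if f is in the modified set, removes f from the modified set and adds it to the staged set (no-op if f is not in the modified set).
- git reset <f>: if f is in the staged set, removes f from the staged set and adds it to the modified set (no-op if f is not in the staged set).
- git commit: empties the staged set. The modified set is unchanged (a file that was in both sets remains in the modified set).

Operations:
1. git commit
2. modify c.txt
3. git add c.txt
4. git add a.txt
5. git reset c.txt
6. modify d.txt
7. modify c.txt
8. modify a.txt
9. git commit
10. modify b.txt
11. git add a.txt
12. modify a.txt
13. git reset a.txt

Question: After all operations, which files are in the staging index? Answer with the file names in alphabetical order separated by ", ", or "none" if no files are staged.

Answer: none

Derivation:
After op 1 (git commit): modified={none} staged={none}
After op 2 (modify c.txt): modified={c.txt} staged={none}
After op 3 (git add c.txt): modified={none} staged={c.txt}
After op 4 (git add a.txt): modified={none} staged={c.txt}
After op 5 (git reset c.txt): modified={c.txt} staged={none}
After op 6 (modify d.txt): modified={c.txt, d.txt} staged={none}
After op 7 (modify c.txt): modified={c.txt, d.txt} staged={none}
After op 8 (modify a.txt): modified={a.txt, c.txt, d.txt} staged={none}
After op 9 (git commit): modified={a.txt, c.txt, d.txt} staged={none}
After op 10 (modify b.txt): modified={a.txt, b.txt, c.txt, d.txt} staged={none}
After op 11 (git add a.txt): modified={b.txt, c.txt, d.txt} staged={a.txt}
After op 12 (modify a.txt): modified={a.txt, b.txt, c.txt, d.txt} staged={a.txt}
After op 13 (git reset a.txt): modified={a.txt, b.txt, c.txt, d.txt} staged={none}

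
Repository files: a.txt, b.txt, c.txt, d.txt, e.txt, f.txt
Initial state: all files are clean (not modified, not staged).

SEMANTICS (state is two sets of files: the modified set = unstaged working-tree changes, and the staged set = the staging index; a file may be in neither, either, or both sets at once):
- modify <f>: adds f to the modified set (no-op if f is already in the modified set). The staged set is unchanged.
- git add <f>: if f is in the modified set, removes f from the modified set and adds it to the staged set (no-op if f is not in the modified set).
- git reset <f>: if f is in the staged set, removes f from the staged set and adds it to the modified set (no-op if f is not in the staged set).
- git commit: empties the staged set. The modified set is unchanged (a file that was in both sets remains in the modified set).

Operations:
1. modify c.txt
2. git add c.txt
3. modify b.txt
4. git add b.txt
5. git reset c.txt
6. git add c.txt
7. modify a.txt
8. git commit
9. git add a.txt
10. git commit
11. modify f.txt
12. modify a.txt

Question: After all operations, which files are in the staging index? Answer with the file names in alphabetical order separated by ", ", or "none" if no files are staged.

Answer: none

Derivation:
After op 1 (modify c.txt): modified={c.txt} staged={none}
After op 2 (git add c.txt): modified={none} staged={c.txt}
After op 3 (modify b.txt): modified={b.txt} staged={c.txt}
After op 4 (git add b.txt): modified={none} staged={b.txt, c.txt}
After op 5 (git reset c.txt): modified={c.txt} staged={b.txt}
After op 6 (git add c.txt): modified={none} staged={b.txt, c.txt}
After op 7 (modify a.txt): modified={a.txt} staged={b.txt, c.txt}
After op 8 (git commit): modified={a.txt} staged={none}
After op 9 (git add a.txt): modified={none} staged={a.txt}
After op 10 (git commit): modified={none} staged={none}
After op 11 (modify f.txt): modified={f.txt} staged={none}
After op 12 (modify a.txt): modified={a.txt, f.txt} staged={none}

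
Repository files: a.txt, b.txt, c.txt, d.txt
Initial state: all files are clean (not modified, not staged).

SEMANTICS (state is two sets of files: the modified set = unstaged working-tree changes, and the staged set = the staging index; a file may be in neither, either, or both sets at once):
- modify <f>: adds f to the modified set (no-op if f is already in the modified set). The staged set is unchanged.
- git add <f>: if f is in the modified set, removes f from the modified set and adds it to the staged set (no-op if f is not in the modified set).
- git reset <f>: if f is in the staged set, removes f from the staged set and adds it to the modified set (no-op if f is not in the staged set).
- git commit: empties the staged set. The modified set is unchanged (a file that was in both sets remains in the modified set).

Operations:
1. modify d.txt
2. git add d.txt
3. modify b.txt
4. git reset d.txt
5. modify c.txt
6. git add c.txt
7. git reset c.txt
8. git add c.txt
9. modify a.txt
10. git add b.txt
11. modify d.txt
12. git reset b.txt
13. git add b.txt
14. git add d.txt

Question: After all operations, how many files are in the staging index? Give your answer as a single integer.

Answer: 3

Derivation:
After op 1 (modify d.txt): modified={d.txt} staged={none}
After op 2 (git add d.txt): modified={none} staged={d.txt}
After op 3 (modify b.txt): modified={b.txt} staged={d.txt}
After op 4 (git reset d.txt): modified={b.txt, d.txt} staged={none}
After op 5 (modify c.txt): modified={b.txt, c.txt, d.txt} staged={none}
After op 6 (git add c.txt): modified={b.txt, d.txt} staged={c.txt}
After op 7 (git reset c.txt): modified={b.txt, c.txt, d.txt} staged={none}
After op 8 (git add c.txt): modified={b.txt, d.txt} staged={c.txt}
After op 9 (modify a.txt): modified={a.txt, b.txt, d.txt} staged={c.txt}
After op 10 (git add b.txt): modified={a.txt, d.txt} staged={b.txt, c.txt}
After op 11 (modify d.txt): modified={a.txt, d.txt} staged={b.txt, c.txt}
After op 12 (git reset b.txt): modified={a.txt, b.txt, d.txt} staged={c.txt}
After op 13 (git add b.txt): modified={a.txt, d.txt} staged={b.txt, c.txt}
After op 14 (git add d.txt): modified={a.txt} staged={b.txt, c.txt, d.txt}
Final staged set: {b.txt, c.txt, d.txt} -> count=3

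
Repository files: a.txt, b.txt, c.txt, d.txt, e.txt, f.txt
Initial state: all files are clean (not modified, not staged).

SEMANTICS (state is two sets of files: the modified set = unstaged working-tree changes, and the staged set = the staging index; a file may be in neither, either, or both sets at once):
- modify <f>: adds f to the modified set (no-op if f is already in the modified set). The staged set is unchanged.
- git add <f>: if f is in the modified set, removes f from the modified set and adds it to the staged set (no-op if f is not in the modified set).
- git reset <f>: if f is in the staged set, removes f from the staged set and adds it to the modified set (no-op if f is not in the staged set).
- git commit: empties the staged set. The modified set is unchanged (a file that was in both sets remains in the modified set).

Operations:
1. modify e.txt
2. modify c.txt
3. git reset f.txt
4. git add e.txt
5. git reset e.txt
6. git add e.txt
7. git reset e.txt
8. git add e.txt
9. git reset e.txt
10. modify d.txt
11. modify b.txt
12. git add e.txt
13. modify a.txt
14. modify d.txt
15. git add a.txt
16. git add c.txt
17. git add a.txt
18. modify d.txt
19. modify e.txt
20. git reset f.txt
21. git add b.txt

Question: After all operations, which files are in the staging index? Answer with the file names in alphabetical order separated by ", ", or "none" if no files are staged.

Answer: a.txt, b.txt, c.txt, e.txt

Derivation:
After op 1 (modify e.txt): modified={e.txt} staged={none}
After op 2 (modify c.txt): modified={c.txt, e.txt} staged={none}
After op 3 (git reset f.txt): modified={c.txt, e.txt} staged={none}
After op 4 (git add e.txt): modified={c.txt} staged={e.txt}
After op 5 (git reset e.txt): modified={c.txt, e.txt} staged={none}
After op 6 (git add e.txt): modified={c.txt} staged={e.txt}
After op 7 (git reset e.txt): modified={c.txt, e.txt} staged={none}
After op 8 (git add e.txt): modified={c.txt} staged={e.txt}
After op 9 (git reset e.txt): modified={c.txt, e.txt} staged={none}
After op 10 (modify d.txt): modified={c.txt, d.txt, e.txt} staged={none}
After op 11 (modify b.txt): modified={b.txt, c.txt, d.txt, e.txt} staged={none}
After op 12 (git add e.txt): modified={b.txt, c.txt, d.txt} staged={e.txt}
After op 13 (modify a.txt): modified={a.txt, b.txt, c.txt, d.txt} staged={e.txt}
After op 14 (modify d.txt): modified={a.txt, b.txt, c.txt, d.txt} staged={e.txt}
After op 15 (git add a.txt): modified={b.txt, c.txt, d.txt} staged={a.txt, e.txt}
After op 16 (git add c.txt): modified={b.txt, d.txt} staged={a.txt, c.txt, e.txt}
After op 17 (git add a.txt): modified={b.txt, d.txt} staged={a.txt, c.txt, e.txt}
After op 18 (modify d.txt): modified={b.txt, d.txt} staged={a.txt, c.txt, e.txt}
After op 19 (modify e.txt): modified={b.txt, d.txt, e.txt} staged={a.txt, c.txt, e.txt}
After op 20 (git reset f.txt): modified={b.txt, d.txt, e.txt} staged={a.txt, c.txt, e.txt}
After op 21 (git add b.txt): modified={d.txt, e.txt} staged={a.txt, b.txt, c.txt, e.txt}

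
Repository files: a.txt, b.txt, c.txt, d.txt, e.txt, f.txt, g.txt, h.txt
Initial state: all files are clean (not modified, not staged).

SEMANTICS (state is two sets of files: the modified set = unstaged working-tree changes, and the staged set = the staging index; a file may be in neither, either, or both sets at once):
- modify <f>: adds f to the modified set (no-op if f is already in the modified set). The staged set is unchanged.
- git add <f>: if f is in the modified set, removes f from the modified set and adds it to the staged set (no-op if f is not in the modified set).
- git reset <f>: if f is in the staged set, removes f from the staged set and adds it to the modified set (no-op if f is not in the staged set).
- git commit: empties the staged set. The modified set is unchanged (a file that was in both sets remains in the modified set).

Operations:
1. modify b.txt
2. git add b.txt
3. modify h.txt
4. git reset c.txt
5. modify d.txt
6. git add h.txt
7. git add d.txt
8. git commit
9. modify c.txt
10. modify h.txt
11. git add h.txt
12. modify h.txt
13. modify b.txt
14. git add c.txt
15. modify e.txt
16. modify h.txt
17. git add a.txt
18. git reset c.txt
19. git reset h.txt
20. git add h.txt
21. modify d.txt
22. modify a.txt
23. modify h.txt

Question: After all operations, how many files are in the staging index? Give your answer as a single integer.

After op 1 (modify b.txt): modified={b.txt} staged={none}
After op 2 (git add b.txt): modified={none} staged={b.txt}
After op 3 (modify h.txt): modified={h.txt} staged={b.txt}
After op 4 (git reset c.txt): modified={h.txt} staged={b.txt}
After op 5 (modify d.txt): modified={d.txt, h.txt} staged={b.txt}
After op 6 (git add h.txt): modified={d.txt} staged={b.txt, h.txt}
After op 7 (git add d.txt): modified={none} staged={b.txt, d.txt, h.txt}
After op 8 (git commit): modified={none} staged={none}
After op 9 (modify c.txt): modified={c.txt} staged={none}
After op 10 (modify h.txt): modified={c.txt, h.txt} staged={none}
After op 11 (git add h.txt): modified={c.txt} staged={h.txt}
After op 12 (modify h.txt): modified={c.txt, h.txt} staged={h.txt}
After op 13 (modify b.txt): modified={b.txt, c.txt, h.txt} staged={h.txt}
After op 14 (git add c.txt): modified={b.txt, h.txt} staged={c.txt, h.txt}
After op 15 (modify e.txt): modified={b.txt, e.txt, h.txt} staged={c.txt, h.txt}
After op 16 (modify h.txt): modified={b.txt, e.txt, h.txt} staged={c.txt, h.txt}
After op 17 (git add a.txt): modified={b.txt, e.txt, h.txt} staged={c.txt, h.txt}
After op 18 (git reset c.txt): modified={b.txt, c.txt, e.txt, h.txt} staged={h.txt}
After op 19 (git reset h.txt): modified={b.txt, c.txt, e.txt, h.txt} staged={none}
After op 20 (git add h.txt): modified={b.txt, c.txt, e.txt} staged={h.txt}
After op 21 (modify d.txt): modified={b.txt, c.txt, d.txt, e.txt} staged={h.txt}
After op 22 (modify a.txt): modified={a.txt, b.txt, c.txt, d.txt, e.txt} staged={h.txt}
After op 23 (modify h.txt): modified={a.txt, b.txt, c.txt, d.txt, e.txt, h.txt} staged={h.txt}
Final staged set: {h.txt} -> count=1

Answer: 1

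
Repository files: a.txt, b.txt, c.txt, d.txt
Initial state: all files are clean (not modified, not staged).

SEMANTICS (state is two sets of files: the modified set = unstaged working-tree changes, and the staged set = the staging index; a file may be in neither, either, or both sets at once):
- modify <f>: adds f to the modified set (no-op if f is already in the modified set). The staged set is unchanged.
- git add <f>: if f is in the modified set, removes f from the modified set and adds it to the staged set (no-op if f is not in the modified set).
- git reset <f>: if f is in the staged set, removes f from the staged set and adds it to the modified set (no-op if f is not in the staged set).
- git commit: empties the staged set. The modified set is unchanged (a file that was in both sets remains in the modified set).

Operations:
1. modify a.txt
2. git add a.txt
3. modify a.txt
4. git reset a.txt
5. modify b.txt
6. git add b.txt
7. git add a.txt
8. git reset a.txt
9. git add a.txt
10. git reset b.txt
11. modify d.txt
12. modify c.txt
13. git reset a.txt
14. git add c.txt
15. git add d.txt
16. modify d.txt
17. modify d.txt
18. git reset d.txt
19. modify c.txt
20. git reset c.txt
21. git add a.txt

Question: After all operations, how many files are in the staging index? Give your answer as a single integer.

Answer: 1

Derivation:
After op 1 (modify a.txt): modified={a.txt} staged={none}
After op 2 (git add a.txt): modified={none} staged={a.txt}
After op 3 (modify a.txt): modified={a.txt} staged={a.txt}
After op 4 (git reset a.txt): modified={a.txt} staged={none}
After op 5 (modify b.txt): modified={a.txt, b.txt} staged={none}
After op 6 (git add b.txt): modified={a.txt} staged={b.txt}
After op 7 (git add a.txt): modified={none} staged={a.txt, b.txt}
After op 8 (git reset a.txt): modified={a.txt} staged={b.txt}
After op 9 (git add a.txt): modified={none} staged={a.txt, b.txt}
After op 10 (git reset b.txt): modified={b.txt} staged={a.txt}
After op 11 (modify d.txt): modified={b.txt, d.txt} staged={a.txt}
After op 12 (modify c.txt): modified={b.txt, c.txt, d.txt} staged={a.txt}
After op 13 (git reset a.txt): modified={a.txt, b.txt, c.txt, d.txt} staged={none}
After op 14 (git add c.txt): modified={a.txt, b.txt, d.txt} staged={c.txt}
After op 15 (git add d.txt): modified={a.txt, b.txt} staged={c.txt, d.txt}
After op 16 (modify d.txt): modified={a.txt, b.txt, d.txt} staged={c.txt, d.txt}
After op 17 (modify d.txt): modified={a.txt, b.txt, d.txt} staged={c.txt, d.txt}
After op 18 (git reset d.txt): modified={a.txt, b.txt, d.txt} staged={c.txt}
After op 19 (modify c.txt): modified={a.txt, b.txt, c.txt, d.txt} staged={c.txt}
After op 20 (git reset c.txt): modified={a.txt, b.txt, c.txt, d.txt} staged={none}
After op 21 (git add a.txt): modified={b.txt, c.txt, d.txt} staged={a.txt}
Final staged set: {a.txt} -> count=1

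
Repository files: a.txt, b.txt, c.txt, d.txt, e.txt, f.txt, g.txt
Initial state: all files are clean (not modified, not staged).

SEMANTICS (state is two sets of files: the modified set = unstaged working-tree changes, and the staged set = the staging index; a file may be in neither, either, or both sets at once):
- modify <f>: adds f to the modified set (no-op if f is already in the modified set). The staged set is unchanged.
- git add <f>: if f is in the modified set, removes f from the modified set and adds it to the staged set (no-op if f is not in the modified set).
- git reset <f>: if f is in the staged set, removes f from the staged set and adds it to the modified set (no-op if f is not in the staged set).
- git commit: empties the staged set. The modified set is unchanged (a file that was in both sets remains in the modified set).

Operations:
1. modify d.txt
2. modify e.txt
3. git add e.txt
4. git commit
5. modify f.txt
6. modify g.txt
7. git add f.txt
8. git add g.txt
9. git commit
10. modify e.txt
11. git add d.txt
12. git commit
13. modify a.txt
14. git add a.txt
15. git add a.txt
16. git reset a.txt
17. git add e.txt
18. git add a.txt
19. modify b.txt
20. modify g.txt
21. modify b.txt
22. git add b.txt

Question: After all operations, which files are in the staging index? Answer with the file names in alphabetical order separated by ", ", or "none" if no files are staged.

Answer: a.txt, b.txt, e.txt

Derivation:
After op 1 (modify d.txt): modified={d.txt} staged={none}
After op 2 (modify e.txt): modified={d.txt, e.txt} staged={none}
After op 3 (git add e.txt): modified={d.txt} staged={e.txt}
After op 4 (git commit): modified={d.txt} staged={none}
After op 5 (modify f.txt): modified={d.txt, f.txt} staged={none}
After op 6 (modify g.txt): modified={d.txt, f.txt, g.txt} staged={none}
After op 7 (git add f.txt): modified={d.txt, g.txt} staged={f.txt}
After op 8 (git add g.txt): modified={d.txt} staged={f.txt, g.txt}
After op 9 (git commit): modified={d.txt} staged={none}
After op 10 (modify e.txt): modified={d.txt, e.txt} staged={none}
After op 11 (git add d.txt): modified={e.txt} staged={d.txt}
After op 12 (git commit): modified={e.txt} staged={none}
After op 13 (modify a.txt): modified={a.txt, e.txt} staged={none}
After op 14 (git add a.txt): modified={e.txt} staged={a.txt}
After op 15 (git add a.txt): modified={e.txt} staged={a.txt}
After op 16 (git reset a.txt): modified={a.txt, e.txt} staged={none}
After op 17 (git add e.txt): modified={a.txt} staged={e.txt}
After op 18 (git add a.txt): modified={none} staged={a.txt, e.txt}
After op 19 (modify b.txt): modified={b.txt} staged={a.txt, e.txt}
After op 20 (modify g.txt): modified={b.txt, g.txt} staged={a.txt, e.txt}
After op 21 (modify b.txt): modified={b.txt, g.txt} staged={a.txt, e.txt}
After op 22 (git add b.txt): modified={g.txt} staged={a.txt, b.txt, e.txt}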